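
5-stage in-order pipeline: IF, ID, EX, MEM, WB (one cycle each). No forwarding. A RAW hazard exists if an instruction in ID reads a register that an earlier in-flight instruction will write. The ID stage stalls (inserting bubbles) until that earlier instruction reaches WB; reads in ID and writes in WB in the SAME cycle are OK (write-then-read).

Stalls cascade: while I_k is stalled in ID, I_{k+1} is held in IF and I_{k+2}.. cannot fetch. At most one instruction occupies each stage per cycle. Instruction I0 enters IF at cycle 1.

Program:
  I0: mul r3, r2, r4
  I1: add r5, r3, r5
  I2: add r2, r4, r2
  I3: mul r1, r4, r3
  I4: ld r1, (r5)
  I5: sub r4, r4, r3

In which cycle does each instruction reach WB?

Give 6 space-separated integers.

I0 mul r3 <- r2,r4: IF@1 ID@2 stall=0 (-) EX@3 MEM@4 WB@5
I1 add r5 <- r3,r5: IF@2 ID@3 stall=2 (RAW on I0.r3 (WB@5)) EX@6 MEM@7 WB@8
I2 add r2 <- r4,r2: IF@3 ID@6 stall=0 (-) EX@7 MEM@8 WB@9
I3 mul r1 <- r4,r3: IF@6 ID@7 stall=0 (-) EX@8 MEM@9 WB@10
I4 ld r1 <- r5: IF@7 ID@8 stall=0 (-) EX@9 MEM@10 WB@11
I5 sub r4 <- r4,r3: IF@8 ID@9 stall=0 (-) EX@10 MEM@11 WB@12

Answer: 5 8 9 10 11 12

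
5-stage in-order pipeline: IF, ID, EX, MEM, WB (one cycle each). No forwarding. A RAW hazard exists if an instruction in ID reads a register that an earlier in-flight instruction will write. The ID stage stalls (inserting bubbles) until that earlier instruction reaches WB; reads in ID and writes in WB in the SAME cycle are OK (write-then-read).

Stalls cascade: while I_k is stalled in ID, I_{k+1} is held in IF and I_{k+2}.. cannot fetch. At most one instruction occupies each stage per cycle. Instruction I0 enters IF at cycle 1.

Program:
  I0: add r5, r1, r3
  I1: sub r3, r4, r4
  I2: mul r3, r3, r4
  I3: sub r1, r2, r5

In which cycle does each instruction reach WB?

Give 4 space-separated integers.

I0 add r5 <- r1,r3: IF@1 ID@2 stall=0 (-) EX@3 MEM@4 WB@5
I1 sub r3 <- r4,r4: IF@2 ID@3 stall=0 (-) EX@4 MEM@5 WB@6
I2 mul r3 <- r3,r4: IF@3 ID@4 stall=2 (RAW on I1.r3 (WB@6)) EX@7 MEM@8 WB@9
I3 sub r1 <- r2,r5: IF@4 ID@7 stall=0 (-) EX@8 MEM@9 WB@10

Answer: 5 6 9 10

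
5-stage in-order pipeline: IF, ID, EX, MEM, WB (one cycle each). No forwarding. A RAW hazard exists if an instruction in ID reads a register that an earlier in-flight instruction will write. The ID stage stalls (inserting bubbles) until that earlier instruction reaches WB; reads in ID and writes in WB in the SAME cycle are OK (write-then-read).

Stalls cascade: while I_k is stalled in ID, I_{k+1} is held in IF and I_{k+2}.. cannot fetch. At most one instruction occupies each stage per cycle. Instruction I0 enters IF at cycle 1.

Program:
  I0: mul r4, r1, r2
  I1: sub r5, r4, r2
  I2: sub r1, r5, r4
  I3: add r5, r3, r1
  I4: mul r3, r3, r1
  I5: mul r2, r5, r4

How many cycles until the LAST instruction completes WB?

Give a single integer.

I0 mul r4 <- r1,r2: IF@1 ID@2 stall=0 (-) EX@3 MEM@4 WB@5
I1 sub r5 <- r4,r2: IF@2 ID@3 stall=2 (RAW on I0.r4 (WB@5)) EX@6 MEM@7 WB@8
I2 sub r1 <- r5,r4: IF@3 ID@6 stall=2 (RAW on I1.r5 (WB@8)) EX@9 MEM@10 WB@11
I3 add r5 <- r3,r1: IF@6 ID@9 stall=2 (RAW on I2.r1 (WB@11)) EX@12 MEM@13 WB@14
I4 mul r3 <- r3,r1: IF@9 ID@12 stall=0 (-) EX@13 MEM@14 WB@15
I5 mul r2 <- r5,r4: IF@12 ID@13 stall=1 (RAW on I3.r5 (WB@14)) EX@15 MEM@16 WB@17

Answer: 17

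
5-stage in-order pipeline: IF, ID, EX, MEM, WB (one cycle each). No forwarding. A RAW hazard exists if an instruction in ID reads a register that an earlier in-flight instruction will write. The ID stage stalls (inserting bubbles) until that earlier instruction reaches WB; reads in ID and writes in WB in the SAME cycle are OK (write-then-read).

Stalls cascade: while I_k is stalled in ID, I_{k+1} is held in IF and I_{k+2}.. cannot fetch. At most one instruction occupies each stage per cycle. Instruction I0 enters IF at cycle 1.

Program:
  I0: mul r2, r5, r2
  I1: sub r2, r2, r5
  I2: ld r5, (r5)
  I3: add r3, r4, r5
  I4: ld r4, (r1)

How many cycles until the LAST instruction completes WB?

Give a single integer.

I0 mul r2 <- r5,r2: IF@1 ID@2 stall=0 (-) EX@3 MEM@4 WB@5
I1 sub r2 <- r2,r5: IF@2 ID@3 stall=2 (RAW on I0.r2 (WB@5)) EX@6 MEM@7 WB@8
I2 ld r5 <- r5: IF@3 ID@6 stall=0 (-) EX@7 MEM@8 WB@9
I3 add r3 <- r4,r5: IF@6 ID@7 stall=2 (RAW on I2.r5 (WB@9)) EX@10 MEM@11 WB@12
I4 ld r4 <- r1: IF@7 ID@10 stall=0 (-) EX@11 MEM@12 WB@13

Answer: 13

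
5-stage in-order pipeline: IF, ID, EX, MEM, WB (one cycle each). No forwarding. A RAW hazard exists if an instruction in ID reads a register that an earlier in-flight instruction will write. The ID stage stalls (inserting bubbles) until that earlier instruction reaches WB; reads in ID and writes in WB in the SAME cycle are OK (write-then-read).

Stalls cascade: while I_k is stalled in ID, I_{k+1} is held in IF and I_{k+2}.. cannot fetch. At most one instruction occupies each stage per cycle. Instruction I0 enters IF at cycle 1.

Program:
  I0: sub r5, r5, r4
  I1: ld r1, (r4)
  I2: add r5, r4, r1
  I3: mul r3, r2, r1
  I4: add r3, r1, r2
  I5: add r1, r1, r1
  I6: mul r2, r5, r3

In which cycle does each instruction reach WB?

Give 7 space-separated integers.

Answer: 5 6 9 10 11 12 14

Derivation:
I0 sub r5 <- r5,r4: IF@1 ID@2 stall=0 (-) EX@3 MEM@4 WB@5
I1 ld r1 <- r4: IF@2 ID@3 stall=0 (-) EX@4 MEM@5 WB@6
I2 add r5 <- r4,r1: IF@3 ID@4 stall=2 (RAW on I1.r1 (WB@6)) EX@7 MEM@8 WB@9
I3 mul r3 <- r2,r1: IF@4 ID@7 stall=0 (-) EX@8 MEM@9 WB@10
I4 add r3 <- r1,r2: IF@7 ID@8 stall=0 (-) EX@9 MEM@10 WB@11
I5 add r1 <- r1,r1: IF@8 ID@9 stall=0 (-) EX@10 MEM@11 WB@12
I6 mul r2 <- r5,r3: IF@9 ID@10 stall=1 (RAW on I4.r3 (WB@11)) EX@12 MEM@13 WB@14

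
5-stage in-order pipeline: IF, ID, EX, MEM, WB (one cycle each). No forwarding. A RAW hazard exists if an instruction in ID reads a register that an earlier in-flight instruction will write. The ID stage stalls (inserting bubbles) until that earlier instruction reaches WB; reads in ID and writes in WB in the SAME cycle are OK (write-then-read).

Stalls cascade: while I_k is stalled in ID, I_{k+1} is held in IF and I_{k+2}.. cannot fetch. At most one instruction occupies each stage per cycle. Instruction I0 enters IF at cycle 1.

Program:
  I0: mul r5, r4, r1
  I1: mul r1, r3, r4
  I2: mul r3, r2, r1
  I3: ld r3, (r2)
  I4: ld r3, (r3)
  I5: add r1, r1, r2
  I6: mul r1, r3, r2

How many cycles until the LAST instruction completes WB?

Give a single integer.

I0 mul r5 <- r4,r1: IF@1 ID@2 stall=0 (-) EX@3 MEM@4 WB@5
I1 mul r1 <- r3,r4: IF@2 ID@3 stall=0 (-) EX@4 MEM@5 WB@6
I2 mul r3 <- r2,r1: IF@3 ID@4 stall=2 (RAW on I1.r1 (WB@6)) EX@7 MEM@8 WB@9
I3 ld r3 <- r2: IF@4 ID@7 stall=0 (-) EX@8 MEM@9 WB@10
I4 ld r3 <- r3: IF@7 ID@8 stall=2 (RAW on I3.r3 (WB@10)) EX@11 MEM@12 WB@13
I5 add r1 <- r1,r2: IF@8 ID@11 stall=0 (-) EX@12 MEM@13 WB@14
I6 mul r1 <- r3,r2: IF@11 ID@12 stall=1 (RAW on I4.r3 (WB@13)) EX@14 MEM@15 WB@16

Answer: 16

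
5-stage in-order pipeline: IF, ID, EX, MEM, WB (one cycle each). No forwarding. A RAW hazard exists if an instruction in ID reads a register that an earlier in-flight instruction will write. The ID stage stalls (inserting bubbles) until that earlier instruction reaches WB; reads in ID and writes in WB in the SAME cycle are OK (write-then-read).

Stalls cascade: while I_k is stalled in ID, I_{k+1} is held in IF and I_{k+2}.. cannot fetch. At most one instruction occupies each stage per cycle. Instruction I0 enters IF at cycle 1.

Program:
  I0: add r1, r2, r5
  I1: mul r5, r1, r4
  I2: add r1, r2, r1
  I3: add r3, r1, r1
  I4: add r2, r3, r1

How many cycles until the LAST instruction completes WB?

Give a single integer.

I0 add r1 <- r2,r5: IF@1 ID@2 stall=0 (-) EX@3 MEM@4 WB@5
I1 mul r5 <- r1,r4: IF@2 ID@3 stall=2 (RAW on I0.r1 (WB@5)) EX@6 MEM@7 WB@8
I2 add r1 <- r2,r1: IF@3 ID@6 stall=0 (-) EX@7 MEM@8 WB@9
I3 add r3 <- r1,r1: IF@6 ID@7 stall=2 (RAW on I2.r1 (WB@9)) EX@10 MEM@11 WB@12
I4 add r2 <- r3,r1: IF@7 ID@10 stall=2 (RAW on I3.r3 (WB@12)) EX@13 MEM@14 WB@15

Answer: 15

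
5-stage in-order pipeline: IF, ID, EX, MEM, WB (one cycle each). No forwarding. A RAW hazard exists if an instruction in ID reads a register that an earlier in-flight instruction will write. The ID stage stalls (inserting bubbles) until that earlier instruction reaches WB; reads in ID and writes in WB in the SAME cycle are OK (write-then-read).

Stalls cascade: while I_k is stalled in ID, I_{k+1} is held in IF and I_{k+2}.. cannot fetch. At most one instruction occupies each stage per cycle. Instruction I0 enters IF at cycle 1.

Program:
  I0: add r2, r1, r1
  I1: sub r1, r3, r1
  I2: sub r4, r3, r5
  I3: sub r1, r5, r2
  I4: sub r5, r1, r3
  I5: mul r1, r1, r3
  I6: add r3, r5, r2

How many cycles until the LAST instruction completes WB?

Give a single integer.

Answer: 14

Derivation:
I0 add r2 <- r1,r1: IF@1 ID@2 stall=0 (-) EX@3 MEM@4 WB@5
I1 sub r1 <- r3,r1: IF@2 ID@3 stall=0 (-) EX@4 MEM@5 WB@6
I2 sub r4 <- r3,r5: IF@3 ID@4 stall=0 (-) EX@5 MEM@6 WB@7
I3 sub r1 <- r5,r2: IF@4 ID@5 stall=0 (-) EX@6 MEM@7 WB@8
I4 sub r5 <- r1,r3: IF@5 ID@6 stall=2 (RAW on I3.r1 (WB@8)) EX@9 MEM@10 WB@11
I5 mul r1 <- r1,r3: IF@6 ID@9 stall=0 (-) EX@10 MEM@11 WB@12
I6 add r3 <- r5,r2: IF@9 ID@10 stall=1 (RAW on I4.r5 (WB@11)) EX@12 MEM@13 WB@14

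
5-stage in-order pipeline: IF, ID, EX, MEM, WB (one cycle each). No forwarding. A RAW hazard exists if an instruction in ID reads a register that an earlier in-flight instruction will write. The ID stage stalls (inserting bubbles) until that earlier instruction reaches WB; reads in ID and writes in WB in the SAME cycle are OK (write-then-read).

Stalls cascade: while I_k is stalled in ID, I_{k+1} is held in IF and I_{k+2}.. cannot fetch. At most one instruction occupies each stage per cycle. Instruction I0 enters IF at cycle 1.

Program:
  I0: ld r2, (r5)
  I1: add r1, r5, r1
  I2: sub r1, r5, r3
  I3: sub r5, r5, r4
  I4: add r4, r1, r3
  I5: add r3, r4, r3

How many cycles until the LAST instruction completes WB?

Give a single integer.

Answer: 13

Derivation:
I0 ld r2 <- r5: IF@1 ID@2 stall=0 (-) EX@3 MEM@4 WB@5
I1 add r1 <- r5,r1: IF@2 ID@3 stall=0 (-) EX@4 MEM@5 WB@6
I2 sub r1 <- r5,r3: IF@3 ID@4 stall=0 (-) EX@5 MEM@6 WB@7
I3 sub r5 <- r5,r4: IF@4 ID@5 stall=0 (-) EX@6 MEM@7 WB@8
I4 add r4 <- r1,r3: IF@5 ID@6 stall=1 (RAW on I2.r1 (WB@7)) EX@8 MEM@9 WB@10
I5 add r3 <- r4,r3: IF@6 ID@8 stall=2 (RAW on I4.r4 (WB@10)) EX@11 MEM@12 WB@13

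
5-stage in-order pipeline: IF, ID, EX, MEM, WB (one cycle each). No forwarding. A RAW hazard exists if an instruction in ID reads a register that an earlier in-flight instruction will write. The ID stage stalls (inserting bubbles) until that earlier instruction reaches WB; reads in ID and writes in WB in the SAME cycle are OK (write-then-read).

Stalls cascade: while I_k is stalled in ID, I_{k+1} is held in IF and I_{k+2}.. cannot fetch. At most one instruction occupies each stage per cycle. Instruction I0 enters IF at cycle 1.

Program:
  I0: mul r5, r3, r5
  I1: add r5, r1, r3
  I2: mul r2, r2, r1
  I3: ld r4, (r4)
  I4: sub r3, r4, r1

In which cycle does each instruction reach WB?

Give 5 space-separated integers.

I0 mul r5 <- r3,r5: IF@1 ID@2 stall=0 (-) EX@3 MEM@4 WB@5
I1 add r5 <- r1,r3: IF@2 ID@3 stall=0 (-) EX@4 MEM@5 WB@6
I2 mul r2 <- r2,r1: IF@3 ID@4 stall=0 (-) EX@5 MEM@6 WB@7
I3 ld r4 <- r4: IF@4 ID@5 stall=0 (-) EX@6 MEM@7 WB@8
I4 sub r3 <- r4,r1: IF@5 ID@6 stall=2 (RAW on I3.r4 (WB@8)) EX@9 MEM@10 WB@11

Answer: 5 6 7 8 11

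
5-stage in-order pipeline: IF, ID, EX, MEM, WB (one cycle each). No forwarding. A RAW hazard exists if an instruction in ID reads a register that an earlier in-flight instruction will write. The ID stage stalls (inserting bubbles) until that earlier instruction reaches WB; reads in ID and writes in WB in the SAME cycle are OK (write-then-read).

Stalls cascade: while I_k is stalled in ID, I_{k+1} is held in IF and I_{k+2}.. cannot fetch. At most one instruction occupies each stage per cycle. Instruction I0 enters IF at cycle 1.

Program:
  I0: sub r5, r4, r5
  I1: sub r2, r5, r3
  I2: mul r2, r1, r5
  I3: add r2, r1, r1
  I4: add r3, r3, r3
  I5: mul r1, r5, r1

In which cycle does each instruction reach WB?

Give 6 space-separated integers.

Answer: 5 8 9 10 11 12

Derivation:
I0 sub r5 <- r4,r5: IF@1 ID@2 stall=0 (-) EX@3 MEM@4 WB@5
I1 sub r2 <- r5,r3: IF@2 ID@3 stall=2 (RAW on I0.r5 (WB@5)) EX@6 MEM@7 WB@8
I2 mul r2 <- r1,r5: IF@3 ID@6 stall=0 (-) EX@7 MEM@8 WB@9
I3 add r2 <- r1,r1: IF@6 ID@7 stall=0 (-) EX@8 MEM@9 WB@10
I4 add r3 <- r3,r3: IF@7 ID@8 stall=0 (-) EX@9 MEM@10 WB@11
I5 mul r1 <- r5,r1: IF@8 ID@9 stall=0 (-) EX@10 MEM@11 WB@12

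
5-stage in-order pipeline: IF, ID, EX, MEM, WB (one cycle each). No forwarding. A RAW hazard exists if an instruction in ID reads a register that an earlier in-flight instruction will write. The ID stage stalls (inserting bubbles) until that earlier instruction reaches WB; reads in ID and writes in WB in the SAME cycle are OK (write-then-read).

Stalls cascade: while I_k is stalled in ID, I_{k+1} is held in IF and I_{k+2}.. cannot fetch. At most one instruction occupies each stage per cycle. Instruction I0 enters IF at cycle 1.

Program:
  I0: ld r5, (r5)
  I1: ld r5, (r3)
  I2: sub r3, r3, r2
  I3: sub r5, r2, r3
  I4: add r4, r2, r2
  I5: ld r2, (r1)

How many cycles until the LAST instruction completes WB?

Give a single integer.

Answer: 12

Derivation:
I0 ld r5 <- r5: IF@1 ID@2 stall=0 (-) EX@3 MEM@4 WB@5
I1 ld r5 <- r3: IF@2 ID@3 stall=0 (-) EX@4 MEM@5 WB@6
I2 sub r3 <- r3,r2: IF@3 ID@4 stall=0 (-) EX@5 MEM@6 WB@7
I3 sub r5 <- r2,r3: IF@4 ID@5 stall=2 (RAW on I2.r3 (WB@7)) EX@8 MEM@9 WB@10
I4 add r4 <- r2,r2: IF@5 ID@8 stall=0 (-) EX@9 MEM@10 WB@11
I5 ld r2 <- r1: IF@8 ID@9 stall=0 (-) EX@10 MEM@11 WB@12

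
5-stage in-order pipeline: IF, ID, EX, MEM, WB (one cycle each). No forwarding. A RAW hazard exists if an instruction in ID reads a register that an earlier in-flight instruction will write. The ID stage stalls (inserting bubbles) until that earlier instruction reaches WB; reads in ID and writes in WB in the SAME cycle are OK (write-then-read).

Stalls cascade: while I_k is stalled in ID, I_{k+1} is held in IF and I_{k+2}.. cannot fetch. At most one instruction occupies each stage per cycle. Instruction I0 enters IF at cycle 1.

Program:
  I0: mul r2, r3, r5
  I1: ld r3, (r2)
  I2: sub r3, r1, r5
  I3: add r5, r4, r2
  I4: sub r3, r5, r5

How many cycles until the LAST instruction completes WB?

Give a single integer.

Answer: 13

Derivation:
I0 mul r2 <- r3,r5: IF@1 ID@2 stall=0 (-) EX@3 MEM@4 WB@5
I1 ld r3 <- r2: IF@2 ID@3 stall=2 (RAW on I0.r2 (WB@5)) EX@6 MEM@7 WB@8
I2 sub r3 <- r1,r5: IF@3 ID@6 stall=0 (-) EX@7 MEM@8 WB@9
I3 add r5 <- r4,r2: IF@6 ID@7 stall=0 (-) EX@8 MEM@9 WB@10
I4 sub r3 <- r5,r5: IF@7 ID@8 stall=2 (RAW on I3.r5 (WB@10)) EX@11 MEM@12 WB@13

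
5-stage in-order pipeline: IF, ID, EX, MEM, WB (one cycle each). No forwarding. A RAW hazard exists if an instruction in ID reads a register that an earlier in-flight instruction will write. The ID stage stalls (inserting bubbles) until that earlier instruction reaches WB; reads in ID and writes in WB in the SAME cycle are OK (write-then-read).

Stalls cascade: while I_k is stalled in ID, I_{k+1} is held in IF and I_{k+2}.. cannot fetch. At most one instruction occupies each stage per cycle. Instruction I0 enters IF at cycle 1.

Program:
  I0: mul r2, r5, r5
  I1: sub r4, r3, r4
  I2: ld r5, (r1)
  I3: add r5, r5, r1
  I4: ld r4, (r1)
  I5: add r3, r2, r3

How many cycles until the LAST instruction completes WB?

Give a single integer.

I0 mul r2 <- r5,r5: IF@1 ID@2 stall=0 (-) EX@3 MEM@4 WB@5
I1 sub r4 <- r3,r4: IF@2 ID@3 stall=0 (-) EX@4 MEM@5 WB@6
I2 ld r5 <- r1: IF@3 ID@4 stall=0 (-) EX@5 MEM@6 WB@7
I3 add r5 <- r5,r1: IF@4 ID@5 stall=2 (RAW on I2.r5 (WB@7)) EX@8 MEM@9 WB@10
I4 ld r4 <- r1: IF@5 ID@8 stall=0 (-) EX@9 MEM@10 WB@11
I5 add r3 <- r2,r3: IF@8 ID@9 stall=0 (-) EX@10 MEM@11 WB@12

Answer: 12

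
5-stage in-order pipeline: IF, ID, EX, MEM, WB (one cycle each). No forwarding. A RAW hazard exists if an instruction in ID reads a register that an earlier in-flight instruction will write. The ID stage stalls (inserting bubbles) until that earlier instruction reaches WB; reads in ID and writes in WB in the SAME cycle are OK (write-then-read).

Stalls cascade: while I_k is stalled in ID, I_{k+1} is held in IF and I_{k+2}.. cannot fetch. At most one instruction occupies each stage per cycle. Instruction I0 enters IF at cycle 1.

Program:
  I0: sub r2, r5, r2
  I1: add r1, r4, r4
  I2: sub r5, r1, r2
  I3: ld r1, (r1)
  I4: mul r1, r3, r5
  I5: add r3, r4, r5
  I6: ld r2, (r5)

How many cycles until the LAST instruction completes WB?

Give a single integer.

Answer: 14

Derivation:
I0 sub r2 <- r5,r2: IF@1 ID@2 stall=0 (-) EX@3 MEM@4 WB@5
I1 add r1 <- r4,r4: IF@2 ID@3 stall=0 (-) EX@4 MEM@5 WB@6
I2 sub r5 <- r1,r2: IF@3 ID@4 stall=2 (RAW on I1.r1 (WB@6)) EX@7 MEM@8 WB@9
I3 ld r1 <- r1: IF@4 ID@7 stall=0 (-) EX@8 MEM@9 WB@10
I4 mul r1 <- r3,r5: IF@7 ID@8 stall=1 (RAW on I2.r5 (WB@9)) EX@10 MEM@11 WB@12
I5 add r3 <- r4,r5: IF@8 ID@10 stall=0 (-) EX@11 MEM@12 WB@13
I6 ld r2 <- r5: IF@10 ID@11 stall=0 (-) EX@12 MEM@13 WB@14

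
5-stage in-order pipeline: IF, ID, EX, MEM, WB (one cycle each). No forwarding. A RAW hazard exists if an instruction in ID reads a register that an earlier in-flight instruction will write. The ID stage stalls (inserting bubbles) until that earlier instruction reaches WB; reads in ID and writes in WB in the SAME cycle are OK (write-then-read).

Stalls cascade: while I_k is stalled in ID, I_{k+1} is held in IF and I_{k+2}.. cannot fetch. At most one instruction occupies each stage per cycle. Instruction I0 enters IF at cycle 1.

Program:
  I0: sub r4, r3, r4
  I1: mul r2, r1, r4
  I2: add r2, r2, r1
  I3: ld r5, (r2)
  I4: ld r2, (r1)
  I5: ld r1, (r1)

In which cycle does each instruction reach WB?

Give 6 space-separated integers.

Answer: 5 8 11 14 15 16

Derivation:
I0 sub r4 <- r3,r4: IF@1 ID@2 stall=0 (-) EX@3 MEM@4 WB@5
I1 mul r2 <- r1,r4: IF@2 ID@3 stall=2 (RAW on I0.r4 (WB@5)) EX@6 MEM@7 WB@8
I2 add r2 <- r2,r1: IF@3 ID@6 stall=2 (RAW on I1.r2 (WB@8)) EX@9 MEM@10 WB@11
I3 ld r5 <- r2: IF@6 ID@9 stall=2 (RAW on I2.r2 (WB@11)) EX@12 MEM@13 WB@14
I4 ld r2 <- r1: IF@9 ID@12 stall=0 (-) EX@13 MEM@14 WB@15
I5 ld r1 <- r1: IF@12 ID@13 stall=0 (-) EX@14 MEM@15 WB@16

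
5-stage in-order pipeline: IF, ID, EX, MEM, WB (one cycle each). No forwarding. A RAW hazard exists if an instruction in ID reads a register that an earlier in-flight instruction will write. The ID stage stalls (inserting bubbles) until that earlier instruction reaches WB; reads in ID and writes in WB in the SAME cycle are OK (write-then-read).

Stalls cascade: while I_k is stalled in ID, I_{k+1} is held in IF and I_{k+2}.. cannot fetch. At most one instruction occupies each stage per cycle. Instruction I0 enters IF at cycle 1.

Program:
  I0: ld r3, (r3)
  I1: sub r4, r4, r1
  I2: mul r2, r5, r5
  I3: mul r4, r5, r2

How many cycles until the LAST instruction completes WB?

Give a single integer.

I0 ld r3 <- r3: IF@1 ID@2 stall=0 (-) EX@3 MEM@4 WB@5
I1 sub r4 <- r4,r1: IF@2 ID@3 stall=0 (-) EX@4 MEM@5 WB@6
I2 mul r2 <- r5,r5: IF@3 ID@4 stall=0 (-) EX@5 MEM@6 WB@7
I3 mul r4 <- r5,r2: IF@4 ID@5 stall=2 (RAW on I2.r2 (WB@7)) EX@8 MEM@9 WB@10

Answer: 10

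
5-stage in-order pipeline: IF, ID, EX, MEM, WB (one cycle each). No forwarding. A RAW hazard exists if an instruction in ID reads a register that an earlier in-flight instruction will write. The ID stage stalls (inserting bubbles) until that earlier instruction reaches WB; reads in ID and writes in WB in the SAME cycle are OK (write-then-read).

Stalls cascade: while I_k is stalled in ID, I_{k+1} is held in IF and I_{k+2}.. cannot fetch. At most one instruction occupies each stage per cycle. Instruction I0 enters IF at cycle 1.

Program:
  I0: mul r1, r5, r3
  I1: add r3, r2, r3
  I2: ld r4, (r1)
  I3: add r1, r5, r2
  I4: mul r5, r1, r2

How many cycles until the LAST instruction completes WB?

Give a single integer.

I0 mul r1 <- r5,r3: IF@1 ID@2 stall=0 (-) EX@3 MEM@4 WB@5
I1 add r3 <- r2,r3: IF@2 ID@3 stall=0 (-) EX@4 MEM@5 WB@6
I2 ld r4 <- r1: IF@3 ID@4 stall=1 (RAW on I0.r1 (WB@5)) EX@6 MEM@7 WB@8
I3 add r1 <- r5,r2: IF@4 ID@6 stall=0 (-) EX@7 MEM@8 WB@9
I4 mul r5 <- r1,r2: IF@6 ID@7 stall=2 (RAW on I3.r1 (WB@9)) EX@10 MEM@11 WB@12

Answer: 12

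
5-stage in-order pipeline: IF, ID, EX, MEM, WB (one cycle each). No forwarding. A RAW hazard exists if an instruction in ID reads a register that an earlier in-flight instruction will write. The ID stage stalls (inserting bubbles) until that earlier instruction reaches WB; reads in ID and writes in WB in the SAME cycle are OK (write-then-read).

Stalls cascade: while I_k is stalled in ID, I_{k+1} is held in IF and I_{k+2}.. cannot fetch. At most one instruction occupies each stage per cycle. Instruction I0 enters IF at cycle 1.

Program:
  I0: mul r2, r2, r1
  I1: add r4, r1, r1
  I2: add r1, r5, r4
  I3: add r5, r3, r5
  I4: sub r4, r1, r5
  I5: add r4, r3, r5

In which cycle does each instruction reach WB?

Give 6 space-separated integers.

I0 mul r2 <- r2,r1: IF@1 ID@2 stall=0 (-) EX@3 MEM@4 WB@5
I1 add r4 <- r1,r1: IF@2 ID@3 stall=0 (-) EX@4 MEM@5 WB@6
I2 add r1 <- r5,r4: IF@3 ID@4 stall=2 (RAW on I1.r4 (WB@6)) EX@7 MEM@8 WB@9
I3 add r5 <- r3,r5: IF@4 ID@7 stall=0 (-) EX@8 MEM@9 WB@10
I4 sub r4 <- r1,r5: IF@7 ID@8 stall=2 (RAW on I3.r5 (WB@10)) EX@11 MEM@12 WB@13
I5 add r4 <- r3,r5: IF@8 ID@11 stall=0 (-) EX@12 MEM@13 WB@14

Answer: 5 6 9 10 13 14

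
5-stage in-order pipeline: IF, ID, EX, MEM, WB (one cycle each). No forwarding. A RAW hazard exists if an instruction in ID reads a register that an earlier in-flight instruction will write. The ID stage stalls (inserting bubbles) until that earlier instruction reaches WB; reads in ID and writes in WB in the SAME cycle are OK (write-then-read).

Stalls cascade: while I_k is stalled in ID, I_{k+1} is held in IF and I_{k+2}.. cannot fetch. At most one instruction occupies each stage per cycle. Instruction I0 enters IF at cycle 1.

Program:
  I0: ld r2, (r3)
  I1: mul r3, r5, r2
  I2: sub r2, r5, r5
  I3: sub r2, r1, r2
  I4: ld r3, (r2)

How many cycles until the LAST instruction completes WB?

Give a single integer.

I0 ld r2 <- r3: IF@1 ID@2 stall=0 (-) EX@3 MEM@4 WB@5
I1 mul r3 <- r5,r2: IF@2 ID@3 stall=2 (RAW on I0.r2 (WB@5)) EX@6 MEM@7 WB@8
I2 sub r2 <- r5,r5: IF@3 ID@6 stall=0 (-) EX@7 MEM@8 WB@9
I3 sub r2 <- r1,r2: IF@6 ID@7 stall=2 (RAW on I2.r2 (WB@9)) EX@10 MEM@11 WB@12
I4 ld r3 <- r2: IF@7 ID@10 stall=2 (RAW on I3.r2 (WB@12)) EX@13 MEM@14 WB@15

Answer: 15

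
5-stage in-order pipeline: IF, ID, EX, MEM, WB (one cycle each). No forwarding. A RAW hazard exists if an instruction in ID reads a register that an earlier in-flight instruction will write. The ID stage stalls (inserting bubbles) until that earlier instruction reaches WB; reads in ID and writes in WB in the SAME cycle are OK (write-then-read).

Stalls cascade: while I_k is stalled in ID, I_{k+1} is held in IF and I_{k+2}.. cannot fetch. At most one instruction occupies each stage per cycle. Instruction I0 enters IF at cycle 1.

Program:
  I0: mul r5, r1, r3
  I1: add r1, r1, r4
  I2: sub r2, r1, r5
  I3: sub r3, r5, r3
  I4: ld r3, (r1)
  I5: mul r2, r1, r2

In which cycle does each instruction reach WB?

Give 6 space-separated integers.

I0 mul r5 <- r1,r3: IF@1 ID@2 stall=0 (-) EX@3 MEM@4 WB@5
I1 add r1 <- r1,r4: IF@2 ID@3 stall=0 (-) EX@4 MEM@5 WB@6
I2 sub r2 <- r1,r5: IF@3 ID@4 stall=2 (RAW on I1.r1 (WB@6)) EX@7 MEM@8 WB@9
I3 sub r3 <- r5,r3: IF@4 ID@7 stall=0 (-) EX@8 MEM@9 WB@10
I4 ld r3 <- r1: IF@7 ID@8 stall=0 (-) EX@9 MEM@10 WB@11
I5 mul r2 <- r1,r2: IF@8 ID@9 stall=0 (-) EX@10 MEM@11 WB@12

Answer: 5 6 9 10 11 12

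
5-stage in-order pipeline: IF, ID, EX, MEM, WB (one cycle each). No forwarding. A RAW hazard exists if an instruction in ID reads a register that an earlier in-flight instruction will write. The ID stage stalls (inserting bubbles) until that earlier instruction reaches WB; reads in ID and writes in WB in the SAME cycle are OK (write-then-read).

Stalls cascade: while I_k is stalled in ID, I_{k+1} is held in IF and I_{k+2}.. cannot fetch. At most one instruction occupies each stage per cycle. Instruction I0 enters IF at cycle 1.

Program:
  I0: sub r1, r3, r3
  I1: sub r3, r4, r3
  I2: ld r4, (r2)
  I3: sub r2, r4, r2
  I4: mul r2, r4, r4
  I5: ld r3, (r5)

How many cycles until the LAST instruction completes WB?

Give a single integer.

Answer: 12

Derivation:
I0 sub r1 <- r3,r3: IF@1 ID@2 stall=0 (-) EX@3 MEM@4 WB@5
I1 sub r3 <- r4,r3: IF@2 ID@3 stall=0 (-) EX@4 MEM@5 WB@6
I2 ld r4 <- r2: IF@3 ID@4 stall=0 (-) EX@5 MEM@6 WB@7
I3 sub r2 <- r4,r2: IF@4 ID@5 stall=2 (RAW on I2.r4 (WB@7)) EX@8 MEM@9 WB@10
I4 mul r2 <- r4,r4: IF@5 ID@8 stall=0 (-) EX@9 MEM@10 WB@11
I5 ld r3 <- r5: IF@8 ID@9 stall=0 (-) EX@10 MEM@11 WB@12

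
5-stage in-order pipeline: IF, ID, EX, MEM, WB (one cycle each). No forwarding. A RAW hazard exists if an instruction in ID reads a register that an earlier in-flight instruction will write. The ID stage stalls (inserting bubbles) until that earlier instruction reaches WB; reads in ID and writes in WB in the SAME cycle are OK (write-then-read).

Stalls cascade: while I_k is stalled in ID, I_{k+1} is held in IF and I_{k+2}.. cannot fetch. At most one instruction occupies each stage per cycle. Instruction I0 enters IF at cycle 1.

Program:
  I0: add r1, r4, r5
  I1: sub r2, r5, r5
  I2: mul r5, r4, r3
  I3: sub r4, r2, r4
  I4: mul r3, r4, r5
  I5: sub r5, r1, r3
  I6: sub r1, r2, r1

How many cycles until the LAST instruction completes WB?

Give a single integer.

I0 add r1 <- r4,r5: IF@1 ID@2 stall=0 (-) EX@3 MEM@4 WB@5
I1 sub r2 <- r5,r5: IF@2 ID@3 stall=0 (-) EX@4 MEM@5 WB@6
I2 mul r5 <- r4,r3: IF@3 ID@4 stall=0 (-) EX@5 MEM@6 WB@7
I3 sub r4 <- r2,r4: IF@4 ID@5 stall=1 (RAW on I1.r2 (WB@6)) EX@7 MEM@8 WB@9
I4 mul r3 <- r4,r5: IF@5 ID@7 stall=2 (RAW on I3.r4 (WB@9)) EX@10 MEM@11 WB@12
I5 sub r5 <- r1,r3: IF@7 ID@10 stall=2 (RAW on I4.r3 (WB@12)) EX@13 MEM@14 WB@15
I6 sub r1 <- r2,r1: IF@10 ID@13 stall=0 (-) EX@14 MEM@15 WB@16

Answer: 16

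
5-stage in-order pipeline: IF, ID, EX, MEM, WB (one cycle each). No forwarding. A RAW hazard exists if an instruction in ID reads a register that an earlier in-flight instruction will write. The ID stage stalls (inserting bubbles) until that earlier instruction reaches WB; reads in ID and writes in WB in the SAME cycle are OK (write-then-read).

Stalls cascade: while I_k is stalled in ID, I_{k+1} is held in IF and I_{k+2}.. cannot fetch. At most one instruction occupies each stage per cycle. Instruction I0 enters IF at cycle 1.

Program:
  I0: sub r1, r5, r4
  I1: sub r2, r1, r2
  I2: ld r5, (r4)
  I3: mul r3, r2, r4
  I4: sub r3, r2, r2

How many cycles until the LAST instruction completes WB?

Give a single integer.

I0 sub r1 <- r5,r4: IF@1 ID@2 stall=0 (-) EX@3 MEM@4 WB@5
I1 sub r2 <- r1,r2: IF@2 ID@3 stall=2 (RAW on I0.r1 (WB@5)) EX@6 MEM@7 WB@8
I2 ld r5 <- r4: IF@3 ID@6 stall=0 (-) EX@7 MEM@8 WB@9
I3 mul r3 <- r2,r4: IF@6 ID@7 stall=1 (RAW on I1.r2 (WB@8)) EX@9 MEM@10 WB@11
I4 sub r3 <- r2,r2: IF@7 ID@9 stall=0 (-) EX@10 MEM@11 WB@12

Answer: 12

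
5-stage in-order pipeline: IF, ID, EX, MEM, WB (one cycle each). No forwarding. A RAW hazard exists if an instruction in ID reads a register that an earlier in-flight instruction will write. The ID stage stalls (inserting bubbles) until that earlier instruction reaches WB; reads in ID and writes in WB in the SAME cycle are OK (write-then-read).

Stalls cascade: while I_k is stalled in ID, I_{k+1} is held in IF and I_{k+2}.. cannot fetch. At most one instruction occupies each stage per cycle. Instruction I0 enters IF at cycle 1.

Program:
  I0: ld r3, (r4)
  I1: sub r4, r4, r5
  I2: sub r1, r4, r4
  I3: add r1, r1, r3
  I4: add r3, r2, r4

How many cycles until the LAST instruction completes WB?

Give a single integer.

Answer: 13

Derivation:
I0 ld r3 <- r4: IF@1 ID@2 stall=0 (-) EX@3 MEM@4 WB@5
I1 sub r4 <- r4,r5: IF@2 ID@3 stall=0 (-) EX@4 MEM@5 WB@6
I2 sub r1 <- r4,r4: IF@3 ID@4 stall=2 (RAW on I1.r4 (WB@6)) EX@7 MEM@8 WB@9
I3 add r1 <- r1,r3: IF@4 ID@7 stall=2 (RAW on I2.r1 (WB@9)) EX@10 MEM@11 WB@12
I4 add r3 <- r2,r4: IF@7 ID@10 stall=0 (-) EX@11 MEM@12 WB@13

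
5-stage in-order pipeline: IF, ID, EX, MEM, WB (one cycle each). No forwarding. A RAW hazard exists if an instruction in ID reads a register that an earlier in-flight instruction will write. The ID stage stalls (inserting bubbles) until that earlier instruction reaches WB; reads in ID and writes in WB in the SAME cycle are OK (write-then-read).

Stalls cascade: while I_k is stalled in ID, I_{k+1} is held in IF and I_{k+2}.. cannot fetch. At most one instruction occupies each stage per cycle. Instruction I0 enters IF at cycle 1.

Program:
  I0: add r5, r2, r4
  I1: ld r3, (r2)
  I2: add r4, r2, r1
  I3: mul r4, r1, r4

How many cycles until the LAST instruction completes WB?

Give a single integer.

Answer: 10

Derivation:
I0 add r5 <- r2,r4: IF@1 ID@2 stall=0 (-) EX@3 MEM@4 WB@5
I1 ld r3 <- r2: IF@2 ID@3 stall=0 (-) EX@4 MEM@5 WB@6
I2 add r4 <- r2,r1: IF@3 ID@4 stall=0 (-) EX@5 MEM@6 WB@7
I3 mul r4 <- r1,r4: IF@4 ID@5 stall=2 (RAW on I2.r4 (WB@7)) EX@8 MEM@9 WB@10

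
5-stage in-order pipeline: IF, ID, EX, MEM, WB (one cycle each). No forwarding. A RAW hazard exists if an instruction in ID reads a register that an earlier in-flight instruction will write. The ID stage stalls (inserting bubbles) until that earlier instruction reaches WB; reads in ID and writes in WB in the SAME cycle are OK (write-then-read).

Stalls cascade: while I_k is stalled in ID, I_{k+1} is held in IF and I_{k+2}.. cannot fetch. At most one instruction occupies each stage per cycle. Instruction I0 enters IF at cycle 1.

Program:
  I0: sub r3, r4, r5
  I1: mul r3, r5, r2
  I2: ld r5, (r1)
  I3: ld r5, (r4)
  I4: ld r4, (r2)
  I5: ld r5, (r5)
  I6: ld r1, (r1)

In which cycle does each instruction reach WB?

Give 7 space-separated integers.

I0 sub r3 <- r4,r5: IF@1 ID@2 stall=0 (-) EX@3 MEM@4 WB@5
I1 mul r3 <- r5,r2: IF@2 ID@3 stall=0 (-) EX@4 MEM@5 WB@6
I2 ld r5 <- r1: IF@3 ID@4 stall=0 (-) EX@5 MEM@6 WB@7
I3 ld r5 <- r4: IF@4 ID@5 stall=0 (-) EX@6 MEM@7 WB@8
I4 ld r4 <- r2: IF@5 ID@6 stall=0 (-) EX@7 MEM@8 WB@9
I5 ld r5 <- r5: IF@6 ID@7 stall=1 (RAW on I3.r5 (WB@8)) EX@9 MEM@10 WB@11
I6 ld r1 <- r1: IF@7 ID@9 stall=0 (-) EX@10 MEM@11 WB@12

Answer: 5 6 7 8 9 11 12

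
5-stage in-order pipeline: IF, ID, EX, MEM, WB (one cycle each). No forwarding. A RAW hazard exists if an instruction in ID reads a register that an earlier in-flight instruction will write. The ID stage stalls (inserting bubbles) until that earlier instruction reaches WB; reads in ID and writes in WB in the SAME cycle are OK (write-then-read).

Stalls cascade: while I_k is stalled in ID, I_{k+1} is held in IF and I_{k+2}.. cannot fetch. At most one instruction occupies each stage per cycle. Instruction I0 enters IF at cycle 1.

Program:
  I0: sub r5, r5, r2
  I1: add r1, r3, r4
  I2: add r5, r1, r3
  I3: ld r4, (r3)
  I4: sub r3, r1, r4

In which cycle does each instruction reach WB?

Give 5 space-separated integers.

Answer: 5 6 9 10 13

Derivation:
I0 sub r5 <- r5,r2: IF@1 ID@2 stall=0 (-) EX@3 MEM@4 WB@5
I1 add r1 <- r3,r4: IF@2 ID@3 stall=0 (-) EX@4 MEM@5 WB@6
I2 add r5 <- r1,r3: IF@3 ID@4 stall=2 (RAW on I1.r1 (WB@6)) EX@7 MEM@8 WB@9
I3 ld r4 <- r3: IF@4 ID@7 stall=0 (-) EX@8 MEM@9 WB@10
I4 sub r3 <- r1,r4: IF@7 ID@8 stall=2 (RAW on I3.r4 (WB@10)) EX@11 MEM@12 WB@13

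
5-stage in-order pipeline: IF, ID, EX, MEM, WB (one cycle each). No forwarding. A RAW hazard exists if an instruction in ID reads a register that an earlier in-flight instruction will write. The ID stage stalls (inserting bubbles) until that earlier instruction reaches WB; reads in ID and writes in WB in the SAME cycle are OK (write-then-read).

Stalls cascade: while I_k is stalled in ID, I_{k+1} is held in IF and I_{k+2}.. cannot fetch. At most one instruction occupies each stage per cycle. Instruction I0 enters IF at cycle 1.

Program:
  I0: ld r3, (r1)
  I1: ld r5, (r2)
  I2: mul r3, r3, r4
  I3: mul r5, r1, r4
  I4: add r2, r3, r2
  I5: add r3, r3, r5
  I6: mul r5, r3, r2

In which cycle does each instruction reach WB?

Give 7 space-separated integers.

I0 ld r3 <- r1: IF@1 ID@2 stall=0 (-) EX@3 MEM@4 WB@5
I1 ld r5 <- r2: IF@2 ID@3 stall=0 (-) EX@4 MEM@5 WB@6
I2 mul r3 <- r3,r4: IF@3 ID@4 stall=1 (RAW on I0.r3 (WB@5)) EX@6 MEM@7 WB@8
I3 mul r5 <- r1,r4: IF@4 ID@6 stall=0 (-) EX@7 MEM@8 WB@9
I4 add r2 <- r3,r2: IF@6 ID@7 stall=1 (RAW on I2.r3 (WB@8)) EX@9 MEM@10 WB@11
I5 add r3 <- r3,r5: IF@7 ID@9 stall=0 (-) EX@10 MEM@11 WB@12
I6 mul r5 <- r3,r2: IF@9 ID@10 stall=2 (RAW on I5.r3 (WB@12)) EX@13 MEM@14 WB@15

Answer: 5 6 8 9 11 12 15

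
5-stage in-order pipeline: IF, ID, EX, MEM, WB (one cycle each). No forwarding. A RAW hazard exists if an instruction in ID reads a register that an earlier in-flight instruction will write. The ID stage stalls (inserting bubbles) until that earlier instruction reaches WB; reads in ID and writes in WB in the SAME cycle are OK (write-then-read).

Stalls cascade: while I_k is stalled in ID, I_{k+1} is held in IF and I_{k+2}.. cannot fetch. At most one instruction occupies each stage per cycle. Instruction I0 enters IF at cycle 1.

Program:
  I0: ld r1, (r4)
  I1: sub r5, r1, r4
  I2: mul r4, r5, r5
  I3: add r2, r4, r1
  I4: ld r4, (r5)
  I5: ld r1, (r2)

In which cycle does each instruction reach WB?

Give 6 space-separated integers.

I0 ld r1 <- r4: IF@1 ID@2 stall=0 (-) EX@3 MEM@4 WB@5
I1 sub r5 <- r1,r4: IF@2 ID@3 stall=2 (RAW on I0.r1 (WB@5)) EX@6 MEM@7 WB@8
I2 mul r4 <- r5,r5: IF@3 ID@6 stall=2 (RAW on I1.r5 (WB@8)) EX@9 MEM@10 WB@11
I3 add r2 <- r4,r1: IF@6 ID@9 stall=2 (RAW on I2.r4 (WB@11)) EX@12 MEM@13 WB@14
I4 ld r4 <- r5: IF@9 ID@12 stall=0 (-) EX@13 MEM@14 WB@15
I5 ld r1 <- r2: IF@12 ID@13 stall=1 (RAW on I3.r2 (WB@14)) EX@15 MEM@16 WB@17

Answer: 5 8 11 14 15 17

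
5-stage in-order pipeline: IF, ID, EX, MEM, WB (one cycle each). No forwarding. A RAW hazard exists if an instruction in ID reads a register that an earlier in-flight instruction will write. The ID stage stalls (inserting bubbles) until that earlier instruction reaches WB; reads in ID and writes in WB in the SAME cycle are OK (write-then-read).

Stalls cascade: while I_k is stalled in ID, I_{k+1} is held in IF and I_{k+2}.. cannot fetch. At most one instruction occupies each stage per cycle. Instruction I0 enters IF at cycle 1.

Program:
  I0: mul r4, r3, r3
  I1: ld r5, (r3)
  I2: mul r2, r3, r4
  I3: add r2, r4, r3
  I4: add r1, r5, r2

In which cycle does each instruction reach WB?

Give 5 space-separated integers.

I0 mul r4 <- r3,r3: IF@1 ID@2 stall=0 (-) EX@3 MEM@4 WB@5
I1 ld r5 <- r3: IF@2 ID@3 stall=0 (-) EX@4 MEM@5 WB@6
I2 mul r2 <- r3,r4: IF@3 ID@4 stall=1 (RAW on I0.r4 (WB@5)) EX@6 MEM@7 WB@8
I3 add r2 <- r4,r3: IF@4 ID@6 stall=0 (-) EX@7 MEM@8 WB@9
I4 add r1 <- r5,r2: IF@6 ID@7 stall=2 (RAW on I3.r2 (WB@9)) EX@10 MEM@11 WB@12

Answer: 5 6 8 9 12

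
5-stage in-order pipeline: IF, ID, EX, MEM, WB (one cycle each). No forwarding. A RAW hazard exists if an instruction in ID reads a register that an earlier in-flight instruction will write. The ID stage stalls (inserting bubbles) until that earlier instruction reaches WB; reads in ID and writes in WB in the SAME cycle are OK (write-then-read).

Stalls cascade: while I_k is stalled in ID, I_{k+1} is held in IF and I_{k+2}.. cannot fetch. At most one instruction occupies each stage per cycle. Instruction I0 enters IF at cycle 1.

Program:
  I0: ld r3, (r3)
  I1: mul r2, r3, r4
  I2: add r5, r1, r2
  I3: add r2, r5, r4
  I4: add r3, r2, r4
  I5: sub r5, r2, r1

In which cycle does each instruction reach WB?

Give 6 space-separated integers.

Answer: 5 8 11 14 17 18

Derivation:
I0 ld r3 <- r3: IF@1 ID@2 stall=0 (-) EX@3 MEM@4 WB@5
I1 mul r2 <- r3,r4: IF@2 ID@3 stall=2 (RAW on I0.r3 (WB@5)) EX@6 MEM@7 WB@8
I2 add r5 <- r1,r2: IF@3 ID@6 stall=2 (RAW on I1.r2 (WB@8)) EX@9 MEM@10 WB@11
I3 add r2 <- r5,r4: IF@6 ID@9 stall=2 (RAW on I2.r5 (WB@11)) EX@12 MEM@13 WB@14
I4 add r3 <- r2,r4: IF@9 ID@12 stall=2 (RAW on I3.r2 (WB@14)) EX@15 MEM@16 WB@17
I5 sub r5 <- r2,r1: IF@12 ID@15 stall=0 (-) EX@16 MEM@17 WB@18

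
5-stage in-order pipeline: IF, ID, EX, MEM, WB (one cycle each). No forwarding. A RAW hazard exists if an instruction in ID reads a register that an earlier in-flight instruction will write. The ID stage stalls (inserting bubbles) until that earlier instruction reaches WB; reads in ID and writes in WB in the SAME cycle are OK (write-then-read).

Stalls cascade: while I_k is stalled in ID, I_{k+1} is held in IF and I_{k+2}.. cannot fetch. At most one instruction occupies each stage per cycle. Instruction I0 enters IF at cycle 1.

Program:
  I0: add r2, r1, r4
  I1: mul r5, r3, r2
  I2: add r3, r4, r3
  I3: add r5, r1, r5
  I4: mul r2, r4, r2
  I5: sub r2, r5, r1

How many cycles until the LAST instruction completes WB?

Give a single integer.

I0 add r2 <- r1,r4: IF@1 ID@2 stall=0 (-) EX@3 MEM@4 WB@5
I1 mul r5 <- r3,r2: IF@2 ID@3 stall=2 (RAW on I0.r2 (WB@5)) EX@6 MEM@7 WB@8
I2 add r3 <- r4,r3: IF@3 ID@6 stall=0 (-) EX@7 MEM@8 WB@9
I3 add r5 <- r1,r5: IF@6 ID@7 stall=1 (RAW on I1.r5 (WB@8)) EX@9 MEM@10 WB@11
I4 mul r2 <- r4,r2: IF@7 ID@9 stall=0 (-) EX@10 MEM@11 WB@12
I5 sub r2 <- r5,r1: IF@9 ID@10 stall=1 (RAW on I3.r5 (WB@11)) EX@12 MEM@13 WB@14

Answer: 14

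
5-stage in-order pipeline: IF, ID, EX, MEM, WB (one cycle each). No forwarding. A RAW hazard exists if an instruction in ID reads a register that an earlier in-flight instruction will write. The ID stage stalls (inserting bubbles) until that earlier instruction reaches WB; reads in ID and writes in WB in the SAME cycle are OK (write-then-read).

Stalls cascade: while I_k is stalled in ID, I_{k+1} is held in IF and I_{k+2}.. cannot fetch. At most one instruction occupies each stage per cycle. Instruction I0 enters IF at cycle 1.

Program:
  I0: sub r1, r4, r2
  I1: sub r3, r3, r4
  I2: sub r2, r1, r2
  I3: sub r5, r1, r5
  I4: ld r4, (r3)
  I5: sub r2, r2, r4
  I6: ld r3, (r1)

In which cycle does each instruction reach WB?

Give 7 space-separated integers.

I0 sub r1 <- r4,r2: IF@1 ID@2 stall=0 (-) EX@3 MEM@4 WB@5
I1 sub r3 <- r3,r4: IF@2 ID@3 stall=0 (-) EX@4 MEM@5 WB@6
I2 sub r2 <- r1,r2: IF@3 ID@4 stall=1 (RAW on I0.r1 (WB@5)) EX@6 MEM@7 WB@8
I3 sub r5 <- r1,r5: IF@4 ID@6 stall=0 (-) EX@7 MEM@8 WB@9
I4 ld r4 <- r3: IF@6 ID@7 stall=0 (-) EX@8 MEM@9 WB@10
I5 sub r2 <- r2,r4: IF@7 ID@8 stall=2 (RAW on I4.r4 (WB@10)) EX@11 MEM@12 WB@13
I6 ld r3 <- r1: IF@8 ID@11 stall=0 (-) EX@12 MEM@13 WB@14

Answer: 5 6 8 9 10 13 14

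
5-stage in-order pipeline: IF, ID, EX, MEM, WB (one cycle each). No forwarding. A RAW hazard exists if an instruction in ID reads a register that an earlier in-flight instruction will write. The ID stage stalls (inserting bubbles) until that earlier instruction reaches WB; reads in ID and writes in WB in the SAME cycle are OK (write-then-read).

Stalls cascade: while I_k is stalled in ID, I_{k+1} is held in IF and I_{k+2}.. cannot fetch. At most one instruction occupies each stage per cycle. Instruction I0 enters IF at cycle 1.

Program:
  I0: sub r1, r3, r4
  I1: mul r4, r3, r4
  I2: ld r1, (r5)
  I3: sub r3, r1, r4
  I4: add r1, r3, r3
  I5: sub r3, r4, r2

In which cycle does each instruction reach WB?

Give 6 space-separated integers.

I0 sub r1 <- r3,r4: IF@1 ID@2 stall=0 (-) EX@3 MEM@4 WB@5
I1 mul r4 <- r3,r4: IF@2 ID@3 stall=0 (-) EX@4 MEM@5 WB@6
I2 ld r1 <- r5: IF@3 ID@4 stall=0 (-) EX@5 MEM@6 WB@7
I3 sub r3 <- r1,r4: IF@4 ID@5 stall=2 (RAW on I2.r1 (WB@7)) EX@8 MEM@9 WB@10
I4 add r1 <- r3,r3: IF@5 ID@8 stall=2 (RAW on I3.r3 (WB@10)) EX@11 MEM@12 WB@13
I5 sub r3 <- r4,r2: IF@8 ID@11 stall=0 (-) EX@12 MEM@13 WB@14

Answer: 5 6 7 10 13 14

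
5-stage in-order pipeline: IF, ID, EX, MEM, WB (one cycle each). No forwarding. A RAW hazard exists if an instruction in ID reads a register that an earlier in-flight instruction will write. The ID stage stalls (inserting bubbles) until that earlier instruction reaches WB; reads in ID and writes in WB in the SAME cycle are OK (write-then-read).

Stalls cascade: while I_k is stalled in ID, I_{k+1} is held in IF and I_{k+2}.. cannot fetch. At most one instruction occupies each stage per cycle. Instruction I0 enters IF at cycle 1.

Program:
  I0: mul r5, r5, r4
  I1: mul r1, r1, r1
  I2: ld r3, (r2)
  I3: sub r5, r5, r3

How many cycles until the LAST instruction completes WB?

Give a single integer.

Answer: 10

Derivation:
I0 mul r5 <- r5,r4: IF@1 ID@2 stall=0 (-) EX@3 MEM@4 WB@5
I1 mul r1 <- r1,r1: IF@2 ID@3 stall=0 (-) EX@4 MEM@5 WB@6
I2 ld r3 <- r2: IF@3 ID@4 stall=0 (-) EX@5 MEM@6 WB@7
I3 sub r5 <- r5,r3: IF@4 ID@5 stall=2 (RAW on I2.r3 (WB@7)) EX@8 MEM@9 WB@10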